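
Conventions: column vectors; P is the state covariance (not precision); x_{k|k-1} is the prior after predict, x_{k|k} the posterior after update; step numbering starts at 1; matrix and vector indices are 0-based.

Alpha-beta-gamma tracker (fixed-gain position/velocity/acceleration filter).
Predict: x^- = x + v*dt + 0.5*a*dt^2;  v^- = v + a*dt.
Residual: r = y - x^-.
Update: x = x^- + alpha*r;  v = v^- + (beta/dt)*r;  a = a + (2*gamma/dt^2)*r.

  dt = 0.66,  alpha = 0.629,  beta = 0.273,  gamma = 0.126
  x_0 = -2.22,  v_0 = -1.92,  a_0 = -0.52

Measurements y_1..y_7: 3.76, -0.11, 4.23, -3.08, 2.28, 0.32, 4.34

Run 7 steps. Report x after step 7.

x_post = 2.3924

step 1: x_pred=-3.6005  r=7.3605  x^+=1.0293  v^+=0.7814  a^+=3.7381
step 2: x_pred=2.3591  r=-2.4691  x^+=0.8060  v^+=2.2272  a^+=2.3097
step 3: x_pred=2.7790  r=1.4510  x^+=3.6917  v^+=4.3518  a^+=3.1491
step 4: x_pred=7.2497  r=-10.3297  x^+=0.7523  v^+=2.1574  a^+=-2.8268
step 5: x_pred=1.5605  r=0.7195  x^+=2.0131  v^+=0.5893  a^+=-2.4106
step 6: x_pred=1.8770  r=-1.5570  x^+=0.8977  v^+=-1.6457  a^+=-3.3113
step 7: x_pred=-0.9097  r=5.2497  x^+=2.3924  v^+=-1.6597  a^+=-0.2743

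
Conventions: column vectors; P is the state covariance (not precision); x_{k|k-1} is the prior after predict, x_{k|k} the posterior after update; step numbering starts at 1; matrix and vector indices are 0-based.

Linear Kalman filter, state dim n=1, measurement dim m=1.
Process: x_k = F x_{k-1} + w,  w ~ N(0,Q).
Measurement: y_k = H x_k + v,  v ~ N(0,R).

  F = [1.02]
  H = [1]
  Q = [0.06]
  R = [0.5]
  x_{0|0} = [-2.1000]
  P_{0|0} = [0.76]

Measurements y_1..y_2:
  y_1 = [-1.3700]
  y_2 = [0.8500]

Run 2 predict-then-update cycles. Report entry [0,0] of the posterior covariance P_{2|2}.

P_post[0,0] = 0.2184

step 1: x^-=[-2.1420]  P^-=[0.8507]  S=[1.3507]  K=[0.6298]  nu=[0.7720]  x^+=[-1.6558]  P^+=[0.3149]
step 2: x^-=[-1.6889]  P^-=[0.3876]  S=[0.8876]  K=[0.4367]  nu=[2.5389]  x^+=[-0.5801]  P^+=[0.2184]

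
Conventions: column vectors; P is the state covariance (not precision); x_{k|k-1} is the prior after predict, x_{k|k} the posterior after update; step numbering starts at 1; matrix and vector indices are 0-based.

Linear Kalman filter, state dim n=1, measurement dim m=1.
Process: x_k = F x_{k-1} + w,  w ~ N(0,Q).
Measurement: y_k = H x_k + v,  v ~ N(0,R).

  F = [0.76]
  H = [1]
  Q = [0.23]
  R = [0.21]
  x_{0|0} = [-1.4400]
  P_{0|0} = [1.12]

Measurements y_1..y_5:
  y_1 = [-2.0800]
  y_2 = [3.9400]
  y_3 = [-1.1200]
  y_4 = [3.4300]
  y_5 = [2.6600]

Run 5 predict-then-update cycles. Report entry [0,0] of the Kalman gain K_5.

K[0,0] = 0.5895

step 1: x^-=[-1.0944]  P^-=[0.8769]  S=[1.0869]  K=[0.8068]  nu=[-0.9856]  x^+=[-1.8896]  P^+=[0.1694]
step 2: x^-=[-1.4361]  P^-=[0.3279]  S=[0.5379]  K=[0.6096]  nu=[5.3761]  x^+=[1.8410]  P^+=[0.1280]
step 3: x^-=[1.3992]  P^-=[0.3039]  S=[0.5139]  K=[0.5914]  nu=[-2.5192]  x^+=[-0.0907]  P^+=[0.1242]
step 4: x^-=[-0.0689]  P^-=[0.3017]  S=[0.5117]  K=[0.5896]  nu=[3.4989]  x^+=[1.9942]  P^+=[0.1238]
step 5: x^-=[1.5156]  P^-=[0.3015]  S=[0.5115]  K=[0.5895]  nu=[1.1444]  x^+=[2.1902]  P^+=[0.1238]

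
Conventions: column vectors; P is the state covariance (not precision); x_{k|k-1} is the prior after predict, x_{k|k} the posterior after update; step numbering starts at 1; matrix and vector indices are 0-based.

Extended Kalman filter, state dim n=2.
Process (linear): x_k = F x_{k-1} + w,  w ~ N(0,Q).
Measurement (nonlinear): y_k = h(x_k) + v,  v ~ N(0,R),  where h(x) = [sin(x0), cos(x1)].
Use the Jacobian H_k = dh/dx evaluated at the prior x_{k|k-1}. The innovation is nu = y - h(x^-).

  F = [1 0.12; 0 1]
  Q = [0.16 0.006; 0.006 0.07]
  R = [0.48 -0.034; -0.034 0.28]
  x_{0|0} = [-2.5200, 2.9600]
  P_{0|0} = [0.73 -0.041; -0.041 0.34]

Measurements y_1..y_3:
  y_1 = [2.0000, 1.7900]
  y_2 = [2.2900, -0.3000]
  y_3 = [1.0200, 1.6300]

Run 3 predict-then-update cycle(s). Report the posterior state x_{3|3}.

step 1: x^-=[-2.1648, 2.9600]  P^-=[0.8851 0.0058; 0.0058 0.4100]  H_jac=[-0.5597 0.0000; 0.0000 -0.1806]  S=[0.7572 -0.0334; -0.0334 0.2934]  K=[-0.6576 -0.0785; -0.0155 -0.2542]  nu=[2.8287, 2.7736]  x^+=[-4.2426, 2.2112]  P^+=[0.5592 -0.0021; -0.0021 0.3911]
step 2: x^-=[-3.9773, 2.2112]  P^-=[0.7243 0.0508; 0.0508 0.4611]  H_jac=[-0.6707 0.0000; 0.0000 -0.8018]  S=[0.8058 -0.0067; -0.0067 0.5765]  K=[-0.6035 -0.0776; -0.0476 -0.6419]  nu=[1.5482, 0.2975]  x^+=[-4.9348, 1.9465]  P^+=[0.4280 0.0015; 0.0015 0.2221]
step 3: x^-=[-4.7012, 1.9465]  P^-=[0.5916 0.0342; 0.0342 0.2921]  H_jac=[-0.0112 0.0000; 0.0000 -0.9302]  S=[0.4801 -0.0336; -0.0336 0.5328]  K=[-0.0181 -0.0608; -0.0367 -0.5124]  nu=[0.0201, 1.9970]  x^+=[-4.8230, 0.9226]  P^+=[0.5895 0.0176; 0.0176 0.1529]

x_post = [-4.8230, 0.9226]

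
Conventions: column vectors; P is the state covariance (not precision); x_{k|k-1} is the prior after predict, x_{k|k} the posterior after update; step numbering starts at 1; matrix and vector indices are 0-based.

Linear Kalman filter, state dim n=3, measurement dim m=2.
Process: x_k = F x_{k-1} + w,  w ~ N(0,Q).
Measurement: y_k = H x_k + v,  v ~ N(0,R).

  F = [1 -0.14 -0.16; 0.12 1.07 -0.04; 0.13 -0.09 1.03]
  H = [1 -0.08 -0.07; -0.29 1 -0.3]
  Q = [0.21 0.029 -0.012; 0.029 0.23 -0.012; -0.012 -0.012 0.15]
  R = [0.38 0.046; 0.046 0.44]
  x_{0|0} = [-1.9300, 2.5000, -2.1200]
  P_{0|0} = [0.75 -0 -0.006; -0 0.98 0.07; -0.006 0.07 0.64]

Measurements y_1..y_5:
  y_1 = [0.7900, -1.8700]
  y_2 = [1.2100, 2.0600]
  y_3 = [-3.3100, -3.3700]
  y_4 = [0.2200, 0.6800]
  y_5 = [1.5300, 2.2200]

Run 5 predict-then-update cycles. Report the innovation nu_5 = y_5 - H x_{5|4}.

innov = [1.5446, 2.7229]

step 1: x^-=[-1.9408, 2.5282, -2.6595]  P^-=[1.0006 -0.0349 -0.0228; -0.0349 1.3579 -0.0444; -0.0228 -0.0444 0.8350]  S=[1.4017 -0.3626; -0.3626 2.0001]  K=[0.7091 -0.0306; 0.0823 0.7056; -0.0973 -0.1618]  nu=[2.7469, -5.7589]  x^+=[0.1831, -1.3089, -1.9951]  P^+=[0.2782 0.1069 0.0235; 0.1069 0.3949 0.1654; 0.0235 0.1654 0.7808]
step 2: x^-=[0.6856, -1.2987, -1.9134]  P^-=[0.4859 0.0920 -0.1089; 0.0920 0.7004 0.1215; -0.1089 0.1215 0.9594]  S=[0.8770 -0.0118; -0.0118 1.1224]  K=[0.5543 -0.0086; 0.0390 0.5682; -0.2134 -0.1223]  nu=[0.2866, 2.9835]  x^+=[0.8186, 0.4076, -2.3393]  P^+=[0.2163 0.0823 -0.0071; 0.0823 0.3373 0.2053; -0.0071 0.2053 0.9033]
step 3: x^-=[1.1359, 0.6280, -2.3398]  P^-=[0.4445 0.0633 -0.1712; 0.0633 0.6243 0.1584; -0.1712 0.1584 1.0728]  S=[0.8493 -0.0049; -0.0049 1.0367]  K=[0.5314 -0.0112; 0.0058 0.5387; -0.3055 -0.1112]  nu=[-4.5594, -4.3705]  x^+=[-1.2381, -1.7529, -0.4607]  P^+=[0.2044 0.0684 -0.0349; 0.0684 0.3235 0.2212; -0.0349 0.2212 0.9810]
step 4: x^-=[-0.9190, -2.0057, -0.4777]  P^-=[0.4478 0.0488 -0.2143; 0.0488 0.6038 0.1689; -0.2143 0.1689 1.1449]  S=[0.8614 -0.0061; -0.0061 1.0176]  K=[0.5327 -0.0133; -0.0095 0.5296; -0.3583 -0.1126]  nu=[0.9451, 2.2759]  x^+=[-0.4459, -0.8093, -1.0727]  P^+=[0.2031 0.0620 -0.0518; 0.0620 0.3182 0.2255; -0.0518 0.2255 1.0219]
step 5: x^-=[-0.1610, -0.8765, -1.0900]  P^-=[0.4548 0.0433 -0.2382; 0.0433 0.5960 0.1696; -0.2382 0.1696 1.1830]  S=[0.8728 -0.0056; -0.0056 1.0124]  K=[0.5362 -0.0140; -0.0153 0.5260; -0.3841 -0.1169]  nu=[1.5446, 2.7229]  x^+=[0.6292, 0.5320, -2.0017]  P^+=[0.2036 0.0594 -0.0604; 0.0594 0.3157 0.2256; -0.0604 0.2256 1.0409]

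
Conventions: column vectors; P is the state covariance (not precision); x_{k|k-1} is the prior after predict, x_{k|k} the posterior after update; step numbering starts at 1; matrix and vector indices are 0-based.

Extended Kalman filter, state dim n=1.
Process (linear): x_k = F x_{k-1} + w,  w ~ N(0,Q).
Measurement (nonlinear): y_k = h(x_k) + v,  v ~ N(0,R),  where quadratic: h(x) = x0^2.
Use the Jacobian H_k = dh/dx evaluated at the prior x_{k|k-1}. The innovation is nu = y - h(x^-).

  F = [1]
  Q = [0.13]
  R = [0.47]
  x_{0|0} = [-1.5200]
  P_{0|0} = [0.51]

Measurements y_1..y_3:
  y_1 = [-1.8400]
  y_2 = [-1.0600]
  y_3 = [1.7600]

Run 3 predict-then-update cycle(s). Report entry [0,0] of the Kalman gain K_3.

K[0,0] = -0.0715

step 1: x^-=[-1.5200]  P^-=[0.6400]  H_jac=[-3.0400]  S=[6.3846]  K=[-0.3047]  nu=[-4.1504]  x^+=[-0.2552]  P^+=[0.0471]
step 2: x^-=[-0.2552]  P^-=[0.1771]  H_jac=[-0.5105]  S=[0.5162]  K=[-0.1752]  nu=[-1.1251]  x^+=[-0.0582]  P^+=[0.1613]
step 3: x^-=[-0.0582]  P^-=[0.2913]  H_jac=[-0.1163]  S=[0.4739]  K=[-0.0715]  nu=[1.7566]  x^+=[-0.1837]  P^+=[0.2889]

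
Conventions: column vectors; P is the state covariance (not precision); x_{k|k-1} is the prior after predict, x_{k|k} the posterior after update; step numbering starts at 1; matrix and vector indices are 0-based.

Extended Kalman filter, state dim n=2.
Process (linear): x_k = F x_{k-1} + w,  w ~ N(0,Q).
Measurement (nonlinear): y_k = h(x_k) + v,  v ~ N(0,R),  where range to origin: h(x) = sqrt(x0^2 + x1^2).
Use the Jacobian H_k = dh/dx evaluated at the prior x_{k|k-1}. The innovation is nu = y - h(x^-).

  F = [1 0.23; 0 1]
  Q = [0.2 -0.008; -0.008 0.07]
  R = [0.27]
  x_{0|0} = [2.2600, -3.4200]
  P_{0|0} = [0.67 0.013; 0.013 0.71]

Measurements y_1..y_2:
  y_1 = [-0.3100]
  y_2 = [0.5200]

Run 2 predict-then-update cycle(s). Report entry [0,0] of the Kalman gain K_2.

K[0,0] = 0.6407

step 1: x^-=[1.4734, -3.4200]  P^-=[0.9135 0.1683; 0.1683 0.7800]  H_jac=[0.3957 -0.9184]  S=[0.9486]  K=[0.2181; -0.6850]  nu=[-4.0339]  x^+=[0.5936, -0.6569]  P^+=[0.8684 0.3100; 0.3100 0.3349]
step 2: x^-=[0.4425, -0.6569]  P^-=[1.2287 0.3790; 0.3790 0.4049]  H_jac=[0.5587 -0.8294]  S=[0.5808]  K=[0.6407; -0.2136]  nu=[-0.2721]  x^+=[0.2682, -0.5988]  P^+=[0.9903 0.4585; 0.4585 0.3784]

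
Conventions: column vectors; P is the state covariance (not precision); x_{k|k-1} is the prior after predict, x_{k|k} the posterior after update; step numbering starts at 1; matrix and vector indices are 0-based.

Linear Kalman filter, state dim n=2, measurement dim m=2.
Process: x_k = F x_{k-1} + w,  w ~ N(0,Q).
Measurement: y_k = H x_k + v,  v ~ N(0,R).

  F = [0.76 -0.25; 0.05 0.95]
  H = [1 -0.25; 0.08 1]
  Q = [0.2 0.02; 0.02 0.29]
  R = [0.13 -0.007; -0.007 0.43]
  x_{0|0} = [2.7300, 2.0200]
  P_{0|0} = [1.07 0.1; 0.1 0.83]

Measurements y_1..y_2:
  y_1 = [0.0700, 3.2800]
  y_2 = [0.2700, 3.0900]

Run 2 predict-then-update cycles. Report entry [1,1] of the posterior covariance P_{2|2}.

P_post[1,1] = 0.2310

step 1: x^-=[1.5698, 2.0555]  P^-=[0.8319 -0.0655; -0.0655 1.0512]  S=[1.0604 -0.2675; -0.2675 1.4761]  K=[0.8385 0.1526; -0.1372 0.6838]  nu=[-0.9859, 1.0989]  x^+=[0.9108, 2.9421]  P^+=[0.1205 0.0501; 0.0501 0.2910]
step 2: x^-=[-0.0433, 2.8406]  P^-=[0.2687 -0.0090; -0.0090 0.5577]  S=[0.4381 -0.1337; -0.1337 0.9880]  K=[0.6492 0.1006; -0.1738 0.5402]  nu=[1.0234, 0.2529]  x^+=[0.6466, 2.7993]  P^+=[0.0915 0.0314; 0.0314 0.2310]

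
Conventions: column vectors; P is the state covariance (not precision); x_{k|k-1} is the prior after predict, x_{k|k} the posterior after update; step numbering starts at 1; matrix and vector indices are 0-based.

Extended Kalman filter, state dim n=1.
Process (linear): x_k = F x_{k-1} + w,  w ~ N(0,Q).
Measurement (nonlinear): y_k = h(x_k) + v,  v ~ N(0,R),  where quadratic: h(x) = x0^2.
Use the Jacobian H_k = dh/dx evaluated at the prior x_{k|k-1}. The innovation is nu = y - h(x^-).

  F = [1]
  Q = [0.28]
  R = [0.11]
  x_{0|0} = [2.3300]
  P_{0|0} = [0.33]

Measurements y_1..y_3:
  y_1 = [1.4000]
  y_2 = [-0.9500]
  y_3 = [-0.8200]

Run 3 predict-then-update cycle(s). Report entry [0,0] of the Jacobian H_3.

H_jac[0,0] = 0.9176

step 1: x^-=[2.3300]  P^-=[0.6100]  H_jac=[4.6600]  S=[13.3565]  K=[0.2128]  nu=[-4.0289]  x^+=[1.4725]  P^+=[0.0050]
step 2: x^-=[1.4725]  P^-=[0.2850]  H_jac=[2.9451]  S=[2.5822]  K=[0.3251]  nu=[-3.1184]  x^+=[0.4588]  P^+=[0.0121]
step 3: x^-=[0.4588]  P^-=[0.2921]  H_jac=[0.9176]  S=[0.3560]  K=[0.7530]  nu=[-1.0305]  x^+=[-0.3172]  P^+=[0.0903]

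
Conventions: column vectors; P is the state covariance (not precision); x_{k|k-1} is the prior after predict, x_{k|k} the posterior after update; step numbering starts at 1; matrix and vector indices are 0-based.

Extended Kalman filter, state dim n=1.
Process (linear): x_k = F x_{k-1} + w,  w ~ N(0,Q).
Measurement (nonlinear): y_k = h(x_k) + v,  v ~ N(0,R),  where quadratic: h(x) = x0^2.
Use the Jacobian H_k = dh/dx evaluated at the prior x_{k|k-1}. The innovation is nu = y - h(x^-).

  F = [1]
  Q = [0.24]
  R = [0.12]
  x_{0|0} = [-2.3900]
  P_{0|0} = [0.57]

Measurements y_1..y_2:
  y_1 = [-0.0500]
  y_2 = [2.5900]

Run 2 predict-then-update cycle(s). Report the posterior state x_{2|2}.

x_post = [-1.6435]

step 1: x^-=[-2.3900]  P^-=[0.8100]  H_jac=[-4.7800]  S=[18.6272]  K=[-0.2079]  nu=[-5.7621]  x^+=[-1.1923]  P^+=[0.0052]
step 2: x^-=[-1.1923]  P^-=[0.2452]  H_jac=[-2.3846]  S=[1.5144]  K=[-0.3861]  nu=[1.1684]  x^+=[-1.6435]  P^+=[0.0194]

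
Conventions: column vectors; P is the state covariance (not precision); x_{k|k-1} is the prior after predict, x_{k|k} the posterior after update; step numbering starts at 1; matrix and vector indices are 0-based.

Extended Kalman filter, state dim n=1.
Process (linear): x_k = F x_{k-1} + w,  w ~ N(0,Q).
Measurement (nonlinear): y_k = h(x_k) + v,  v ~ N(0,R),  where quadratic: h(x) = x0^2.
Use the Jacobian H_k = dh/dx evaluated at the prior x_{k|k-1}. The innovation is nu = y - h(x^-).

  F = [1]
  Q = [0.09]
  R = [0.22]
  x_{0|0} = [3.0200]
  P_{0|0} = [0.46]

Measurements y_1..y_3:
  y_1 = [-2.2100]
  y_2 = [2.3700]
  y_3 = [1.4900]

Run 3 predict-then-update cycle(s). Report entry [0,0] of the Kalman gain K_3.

K[0,0] = 0.2799

step 1: x^-=[3.0200]  P^-=[0.5500]  H_jac=[6.0400]  S=[20.2849]  K=[0.1638]  nu=[-11.3304]  x^+=[1.1645]  P^+=[0.0060]
step 2: x^-=[1.1645]  P^-=[0.0960]  H_jac=[2.3289]  S=[0.7405]  K=[0.3018]  nu=[1.0141]  x^+=[1.4705]  P^+=[0.0285]
step 3: x^-=[1.4705]  P^-=[0.1185]  H_jac=[2.9410]  S=[1.2451]  K=[0.2799]  nu=[-0.6724]  x^+=[1.2823]  P^+=[0.0209]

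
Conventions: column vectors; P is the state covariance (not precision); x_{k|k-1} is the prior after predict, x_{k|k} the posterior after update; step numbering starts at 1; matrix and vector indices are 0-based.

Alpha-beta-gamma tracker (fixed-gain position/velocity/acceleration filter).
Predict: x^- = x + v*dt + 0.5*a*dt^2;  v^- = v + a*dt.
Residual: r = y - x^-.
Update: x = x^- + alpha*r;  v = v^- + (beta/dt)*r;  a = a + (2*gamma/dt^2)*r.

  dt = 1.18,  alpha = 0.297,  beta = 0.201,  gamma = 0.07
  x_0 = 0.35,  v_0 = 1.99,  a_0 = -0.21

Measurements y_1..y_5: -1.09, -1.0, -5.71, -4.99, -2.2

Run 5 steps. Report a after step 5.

a_post = -0.6614

step 1: x_pred=2.5520  r=-3.6420  x^+=1.4703  v^+=1.1218  a^+=-0.5762
step 2: x_pred=2.3929  r=-3.3929  x^+=1.3852  v^+=-0.1360  a^+=-0.9173
step 3: x_pred=0.5861  r=-6.2961  x^+=-1.2839  v^+=-2.2909  a^+=-1.5504
step 4: x_pred=-5.0665  r=0.0765  x^+=-5.0438  v^+=-4.1074  a^+=-1.5427
step 5: x_pred=-10.9645  r=8.7645  x^+=-8.3614  v^+=-4.4348  a^+=-0.6614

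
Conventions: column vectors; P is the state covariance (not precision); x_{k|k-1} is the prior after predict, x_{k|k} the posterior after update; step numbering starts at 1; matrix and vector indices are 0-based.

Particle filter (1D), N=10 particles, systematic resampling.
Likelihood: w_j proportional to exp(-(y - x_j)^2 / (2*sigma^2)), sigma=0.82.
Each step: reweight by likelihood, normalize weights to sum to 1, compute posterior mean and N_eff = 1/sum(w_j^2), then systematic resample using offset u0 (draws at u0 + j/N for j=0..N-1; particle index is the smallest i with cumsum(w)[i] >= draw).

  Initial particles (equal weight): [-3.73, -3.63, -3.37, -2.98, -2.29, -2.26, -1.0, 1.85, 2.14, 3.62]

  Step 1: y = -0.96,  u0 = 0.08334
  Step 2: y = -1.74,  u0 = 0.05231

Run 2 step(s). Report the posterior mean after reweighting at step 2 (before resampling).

post_mean = -1.4369

step 1: w=[0.0020, 0.0031, 0.0082, 0.0296, 0.1651, 0.1751, 0.6146, 0.0017, 0.0005, 0.0000]  mean=-1.5189  Neff=2.2902  idx=[4, 4, 5, 6, 6, 6, 6, 6, 6, 6]
step 2: w=[0.1129, 0.1129, 0.1156, 0.0941, 0.0941, 0.0941, 0.0941, 0.0941, 0.0941, 0.0941]  mean=-1.4369  Neff=9.9185  idx=[0, 1, 2, 3, 4, 5, 6, 7, 8, 9]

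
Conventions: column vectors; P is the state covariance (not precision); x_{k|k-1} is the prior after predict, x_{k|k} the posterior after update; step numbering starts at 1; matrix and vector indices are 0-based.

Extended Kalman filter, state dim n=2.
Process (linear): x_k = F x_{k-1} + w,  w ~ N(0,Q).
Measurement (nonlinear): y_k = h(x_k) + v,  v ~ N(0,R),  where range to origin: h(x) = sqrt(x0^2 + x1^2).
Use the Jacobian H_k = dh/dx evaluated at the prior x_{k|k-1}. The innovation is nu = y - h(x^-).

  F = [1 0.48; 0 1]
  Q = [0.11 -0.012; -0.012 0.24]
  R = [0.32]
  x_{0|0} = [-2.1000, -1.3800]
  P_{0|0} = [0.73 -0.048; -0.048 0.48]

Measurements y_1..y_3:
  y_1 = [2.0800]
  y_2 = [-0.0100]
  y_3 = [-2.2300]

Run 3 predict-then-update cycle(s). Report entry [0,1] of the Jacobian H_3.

step 1: x^-=[-2.7624, -1.3800]  P^-=[0.9045 0.1704; 0.1704 0.7200]  H_jac=[-0.8946 -0.4469]  S=[1.3239]  K=[-0.6687; -0.3582]  nu=[-1.0079]  x^+=[-2.0884, -1.0190]  P^+=[0.3125 -0.1467; -0.1467 0.5501]
step 2: x^-=[-2.5775, -1.0190]  P^-=[0.4084 0.1054; 0.1054 0.7901]  H_jac=[-0.9300 -0.3676]  S=[0.8521]  K=[-0.4912; -0.4559]  nu=[-2.7816]  x^+=[-1.2111, 0.2493]  P^+=[0.2028 -0.0855; -0.0855 0.6130]
step 3: x^-=[-1.0915, 0.2493]  P^-=[0.3720 0.1968; 0.1968 0.8530]  H_jac=[-0.9749 0.2226]  S=[0.6304]  K=[-0.5058; -0.0031]  nu=[-3.3496]  x^+=[0.6027, 0.2596]  P^+=[0.2107 0.1958; 0.1958 0.8530]

H_jac[0,1] = 0.2226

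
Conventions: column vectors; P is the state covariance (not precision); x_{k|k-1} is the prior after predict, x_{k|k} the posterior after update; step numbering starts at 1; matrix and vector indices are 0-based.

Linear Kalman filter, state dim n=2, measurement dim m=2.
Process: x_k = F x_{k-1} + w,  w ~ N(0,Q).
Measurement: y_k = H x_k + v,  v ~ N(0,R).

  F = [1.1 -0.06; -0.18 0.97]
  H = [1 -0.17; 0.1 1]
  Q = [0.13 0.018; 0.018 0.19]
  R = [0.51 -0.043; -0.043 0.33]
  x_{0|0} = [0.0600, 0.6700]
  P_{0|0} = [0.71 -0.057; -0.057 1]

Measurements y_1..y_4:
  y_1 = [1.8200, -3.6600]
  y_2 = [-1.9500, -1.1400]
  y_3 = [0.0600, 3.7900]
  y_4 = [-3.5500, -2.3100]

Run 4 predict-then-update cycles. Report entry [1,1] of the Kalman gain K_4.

K[1,1] = 0.5172

step 1: x^-=[0.0258, 0.6391]  P^-=[1.0002 -0.2422; -0.2422 1.1738]  S=[1.6265 -0.3806; -0.3806 1.4654]  K=[0.6575 0.0738; -0.0937 0.7602]  nu=[1.9028, -4.3017]  x^+=[0.9597, -2.8092]  P^+=[0.3260 -0.0365; -0.0365 0.2585]
step 2: x^-=[1.2242, -2.8977]  P^-=[0.5302 -0.1010; -0.1010 0.4566]  S=[1.0877 -0.1668; -0.1668 0.7717]  K=[0.5106 0.0483; -0.0780 0.5617]  nu=[-3.6668, 1.6352]  x^+=[-0.5691, -1.6931]  P^+=[0.2530 -0.0313; -0.0313 0.1919]
step 3: x^-=[-0.5245, -1.5398]  P^-=[0.4410 -0.0770; -0.0770 0.3897]  S=[0.9884 -0.1409; -0.1409 0.7087]  K=[0.4660 0.0462; -0.0701 0.5250]  nu=[0.3227, 5.3823]  x^+=[-0.1257, 1.2634]  P^+=[0.2309 -0.0279; -0.0279 0.1791]
step 4: x^-=[-0.2141, 1.2482]  P^-=[0.4137 -0.0682; -0.0682 0.3757]  S=[0.9578 -0.1325; -0.1325 0.6962]  K=[0.4506 0.0472; -0.0663 0.5172]  nu=[-3.1237, -3.5368]  x^+=[-1.7888, -0.3740]  P^+=[0.2233 -0.0261; -0.0261 0.1761]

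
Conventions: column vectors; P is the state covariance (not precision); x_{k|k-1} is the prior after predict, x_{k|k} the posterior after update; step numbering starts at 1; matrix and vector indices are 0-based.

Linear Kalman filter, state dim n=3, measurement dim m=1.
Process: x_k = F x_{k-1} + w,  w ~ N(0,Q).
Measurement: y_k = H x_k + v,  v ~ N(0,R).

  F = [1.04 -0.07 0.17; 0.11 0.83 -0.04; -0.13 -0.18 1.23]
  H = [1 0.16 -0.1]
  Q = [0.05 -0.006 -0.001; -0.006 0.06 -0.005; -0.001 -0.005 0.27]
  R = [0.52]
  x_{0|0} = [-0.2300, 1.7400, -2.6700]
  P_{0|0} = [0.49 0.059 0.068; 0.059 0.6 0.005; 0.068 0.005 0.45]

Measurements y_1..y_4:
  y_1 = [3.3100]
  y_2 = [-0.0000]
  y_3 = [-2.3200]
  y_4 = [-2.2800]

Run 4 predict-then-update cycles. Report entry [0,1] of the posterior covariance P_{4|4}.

P_post[0,1] = -0.1202

step 1: x^-=[-0.8149, 1.5257, -3.5674]  P^-=[0.6113 0.0618 0.1088; 0.0618 0.4898 -0.1166; 0.1088 -0.1166 0.9573]  S=[1.1551]  K=[0.5283; 0.1314; -0.0048]  nu=[3.5240]  x^+=[1.0469, 1.9888, -3.5845]  P^+=[0.2888 -0.0184 0.1118; -0.0184 0.4699 -0.1159; 0.1118 -0.1159 0.9573]
step 2: x^-=[0.3402, 1.9093, -4.9030]  P^-=[0.4373 -0.0418 0.3233; -0.0418 0.3921 -0.2275; 0.3233 -0.2275 1.7531]  S=[0.9142]  K=[0.4357; 0.0478; 0.1221]  nu=[-1.1360]  x^+=[-0.1548, 1.8550, -5.0417]  P^+=[0.2638 -0.0608 0.2747; -0.0608 0.3900 -0.2329; 0.2747 -0.2329 1.7395]
step 3: x^-=[-1.1479, 1.7243, -6.5150]  P^-=[0.4990 -0.1021 0.7153; -0.1021 0.3366 -0.3457; 0.7153 -0.3457 2.9312]  S=[0.8923]  K=[0.4608; -0.0154; 0.4112]  nu=[-2.0995]  x^+=[-2.1153, 1.7565, -7.3783]  P^+=[0.3096 -0.0958 0.5463; -0.0958 0.3364 -0.3400; 0.5463 -0.3400 2.7803]
step 4: x^-=[-3.5772, 1.5204, -9.1165]  P^-=[0.6820 -0.1524 1.2862; -0.1524 0.3002 -0.4571; 1.2862 -0.4571 4.4639]  S=[0.9630]  K=[0.5494; -0.0610; 0.7962]  nu=[0.1423]  x^+=[-3.4990, 1.5117, -9.0032]  P^+=[0.3914 -0.1202 0.8650; -0.1202 0.2966 -0.4103; 0.8650 -0.4103 3.8535]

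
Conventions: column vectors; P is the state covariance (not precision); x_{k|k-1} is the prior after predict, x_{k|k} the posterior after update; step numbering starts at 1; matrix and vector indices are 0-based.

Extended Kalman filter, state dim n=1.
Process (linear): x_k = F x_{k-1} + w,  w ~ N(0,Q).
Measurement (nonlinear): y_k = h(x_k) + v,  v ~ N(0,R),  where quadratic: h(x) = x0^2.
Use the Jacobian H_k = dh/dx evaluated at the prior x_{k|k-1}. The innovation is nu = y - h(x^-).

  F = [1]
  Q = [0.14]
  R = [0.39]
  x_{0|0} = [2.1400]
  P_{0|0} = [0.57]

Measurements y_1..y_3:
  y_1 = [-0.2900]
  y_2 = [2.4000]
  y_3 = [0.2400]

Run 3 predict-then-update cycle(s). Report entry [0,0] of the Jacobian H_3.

step 1: x^-=[2.1400]  P^-=[0.7100]  H_jac=[4.2800]  S=[13.3961]  K=[0.2268]  nu=[-4.8696]  x^+=[1.0354]  P^+=[0.0207]
step 2: x^-=[1.0354]  P^-=[0.1607]  H_jac=[2.0707]  S=[1.0789]  K=[0.3084]  nu=[1.3280]  x^+=[1.4449]  P^+=[0.0581]
step 3: x^-=[1.4449]  P^-=[0.1981]  H_jac=[2.8898]  S=[2.0441]  K=[0.2800]  nu=[-1.8477]  x^+=[0.9275]  P^+=[0.0378]

H_jac[0,0] = 2.8898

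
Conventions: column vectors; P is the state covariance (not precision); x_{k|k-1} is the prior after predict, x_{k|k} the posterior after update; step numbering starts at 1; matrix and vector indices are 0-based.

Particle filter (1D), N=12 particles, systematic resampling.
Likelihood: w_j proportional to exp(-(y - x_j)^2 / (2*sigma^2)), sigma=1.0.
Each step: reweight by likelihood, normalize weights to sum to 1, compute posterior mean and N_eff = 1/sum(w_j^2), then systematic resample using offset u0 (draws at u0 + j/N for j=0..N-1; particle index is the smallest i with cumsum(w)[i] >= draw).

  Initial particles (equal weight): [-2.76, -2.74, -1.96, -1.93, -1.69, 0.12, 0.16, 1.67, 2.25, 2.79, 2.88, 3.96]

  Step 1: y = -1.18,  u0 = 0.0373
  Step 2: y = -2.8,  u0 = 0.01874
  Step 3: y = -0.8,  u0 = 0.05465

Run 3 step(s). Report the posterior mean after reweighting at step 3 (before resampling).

post_mean = -1.9689

step 1: w=[0.0753, 0.0777, 0.1936, 0.1980, 0.2304, 0.1127, 0.1069, 0.0045, 0.0007, 0.0001, 0.0001, 0.0000]  mean=-1.5314  Neff=6.0382  idx=[0, 1, 2, 2, 3, 3, 3, 4, 4, 5, 5, 6]
step 2: w=[0.1519, 0.1517, 0.1068, 0.1068, 0.1041, 0.1041, 0.1041, 0.0821, 0.0821, 0.0021, 0.0021, 0.0019]  mean=-2.1332  Neff=8.7009  idx=[0, 0, 1, 1, 2, 3, 4, 4, 5, 6, 7, 8]
step 3: w=[0.0289, 0.0289, 0.0300, 0.0300, 0.1005, 0.1005, 0.1040, 0.1040, 0.1040, 0.1040, 0.1326, 0.1326]  mean=-1.9689  Neff=9.7935  idx=[1, 4, 5, 5, 6, 7, 8, 9, 9, 10, 11, 11]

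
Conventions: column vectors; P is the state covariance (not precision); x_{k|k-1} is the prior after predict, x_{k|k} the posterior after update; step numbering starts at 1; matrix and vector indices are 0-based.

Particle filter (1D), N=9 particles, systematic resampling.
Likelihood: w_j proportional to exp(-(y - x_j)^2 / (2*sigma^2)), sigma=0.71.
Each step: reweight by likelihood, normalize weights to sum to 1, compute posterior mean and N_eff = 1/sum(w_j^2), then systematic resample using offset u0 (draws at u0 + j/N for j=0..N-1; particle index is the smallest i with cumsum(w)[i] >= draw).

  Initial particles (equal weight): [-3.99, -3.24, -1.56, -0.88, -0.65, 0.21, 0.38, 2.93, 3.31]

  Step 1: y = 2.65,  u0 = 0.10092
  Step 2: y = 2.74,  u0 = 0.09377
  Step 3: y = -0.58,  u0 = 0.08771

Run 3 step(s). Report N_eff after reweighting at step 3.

N_eff = 5.4873

step 1: w=[0.0000, 0.0000, 0.0000, 0.0000, 0.0000, 0.0017, 0.0038, 0.5844, 0.4101]  mean=3.0714  Neff=1.9620  idx=[7, 7, 7, 7, 7, 8, 8, 8, 8]
step 2: w=[0.1249, 0.1249, 0.1249, 0.1249, 0.1249, 0.0938, 0.0938, 0.0938, 0.0938]  mean=3.0726  Neff=8.8290  idx=[0, 1, 2, 3, 4, 5, 6, 7, 8]
step 3: w=[0.1906, 0.1906, 0.1906, 0.1906, 0.1906, 0.0117, 0.0117, 0.0117, 0.0117]  mean=2.9478  Neff=5.4873  idx=[0, 1, 1, 2, 2, 3, 3, 4, 7]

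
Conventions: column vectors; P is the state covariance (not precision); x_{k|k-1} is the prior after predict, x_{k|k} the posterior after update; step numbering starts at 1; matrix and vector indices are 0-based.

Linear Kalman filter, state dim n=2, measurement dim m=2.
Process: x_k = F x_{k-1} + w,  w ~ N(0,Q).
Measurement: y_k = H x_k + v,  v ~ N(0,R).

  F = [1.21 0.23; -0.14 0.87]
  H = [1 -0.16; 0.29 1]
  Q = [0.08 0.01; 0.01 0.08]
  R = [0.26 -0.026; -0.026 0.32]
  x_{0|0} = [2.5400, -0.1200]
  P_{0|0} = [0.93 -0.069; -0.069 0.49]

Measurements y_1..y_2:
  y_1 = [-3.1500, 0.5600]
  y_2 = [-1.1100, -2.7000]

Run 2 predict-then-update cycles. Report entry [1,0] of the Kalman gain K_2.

K[1,0] = -0.1021

step 1: x^-=[3.0458, -0.4600]  P^-=[1.4291 -0.1199; -0.1199 0.4859]  S=[1.7399 0.1964; 0.1964 0.8566]  K=[0.8147 0.1571; -0.1776 0.5674]  nu=[-6.2694, 0.1367]  x^+=[-2.0402, 0.7312]  P^+=[0.2030 -0.0298; -0.0298 0.1948]
step 2: x^-=[-2.3004, 0.9218]  P^-=[0.3709 -0.0158; -0.0158 0.2387]  S=[0.6421 0.0283; 0.0283 0.5807]  K=[0.5759 0.1300; -0.1021 0.4081]  nu=[1.3379, -2.9547]  x^+=[-1.9140, -0.4206]  P^+=[0.1439 -0.0151; -0.0151 0.1376]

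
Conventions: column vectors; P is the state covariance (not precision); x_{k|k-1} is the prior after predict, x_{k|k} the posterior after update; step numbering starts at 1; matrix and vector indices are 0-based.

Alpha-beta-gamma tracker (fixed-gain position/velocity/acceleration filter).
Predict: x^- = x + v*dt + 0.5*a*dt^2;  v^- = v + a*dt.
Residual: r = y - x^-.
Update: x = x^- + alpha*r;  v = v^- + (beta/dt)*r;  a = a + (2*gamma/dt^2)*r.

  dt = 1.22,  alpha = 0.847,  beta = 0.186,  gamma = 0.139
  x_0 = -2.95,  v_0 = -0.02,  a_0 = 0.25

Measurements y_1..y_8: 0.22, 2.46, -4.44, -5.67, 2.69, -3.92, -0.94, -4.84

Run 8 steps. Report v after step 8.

v_post = -1.7173

step 1: x_pred=-2.7884  r=3.0084  x^+=-0.2403  v^+=0.7437  a^+=0.8119
step 2: x_pred=1.2712  r=1.1888  x^+=2.2781  v^+=1.9154  a^+=1.0339
step 3: x_pred=5.3844  r=-9.8244  x^+=-2.9369  v^+=1.6790  a^+=-0.8010
step 4: x_pred=-1.4846  r=-4.1854  x^+=-5.0296  v^+=0.0636  a^+=-1.5828
step 5: x_pred=-6.1299  r=8.8199  x^+=1.3406  v^+=-0.5227  a^+=0.0646
step 6: x_pred=0.7510  r=-4.6710  x^+=-3.2053  v^+=-1.1560  a^+=-0.8078
step 7: x_pred=-5.2169  r=4.2769  x^+=-1.5944  v^+=-1.4895  a^+=-0.0090
step 8: x_pred=-3.4183  r=-1.4217  x^+=-4.6225  v^+=-1.7173  a^+=-0.2746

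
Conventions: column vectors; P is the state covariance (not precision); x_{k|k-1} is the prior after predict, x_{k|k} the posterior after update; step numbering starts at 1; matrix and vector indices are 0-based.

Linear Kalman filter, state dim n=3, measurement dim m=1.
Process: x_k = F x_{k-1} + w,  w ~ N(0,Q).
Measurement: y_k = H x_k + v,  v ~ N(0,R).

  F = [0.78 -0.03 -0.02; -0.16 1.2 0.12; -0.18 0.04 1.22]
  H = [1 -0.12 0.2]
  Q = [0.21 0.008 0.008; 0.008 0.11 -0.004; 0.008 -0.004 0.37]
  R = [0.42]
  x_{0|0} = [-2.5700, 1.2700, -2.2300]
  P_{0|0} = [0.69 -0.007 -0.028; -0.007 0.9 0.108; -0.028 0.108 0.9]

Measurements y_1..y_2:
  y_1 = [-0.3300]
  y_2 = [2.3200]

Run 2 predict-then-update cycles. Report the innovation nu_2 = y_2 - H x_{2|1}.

step 1: x^-=[-1.9981, 1.6676, -2.2072]  P^-=[0.6323 -0.1249 -0.1430; -0.1249 1.4715 0.3571; -0.1430 0.3571 1.7563]  S=[1.0994]  K=[0.5628; -0.2093; 0.1505]  nu=[2.3097]  x^+=[-0.6983, 1.1842, -1.8596]  P^+=[0.2841 0.0045 -0.2361; 0.0045 1.4233 0.3917; -0.2361 0.3917 1.7314]
step 2: x^-=[-0.5430, 1.3096, -2.0957]  P^-=[0.3925 -0.1122 -0.3158; -0.1122 2.3119 0.9515; -0.3158 0.9515 3.1003]  S=[0.8247]  K=[0.4156; -0.2417; 0.2305]  nu=[3.4393]  x^+=[0.8864, 0.4781, -1.3030]  P^+=[0.2500 -0.0294 -0.3948; -0.0294 2.2637 0.9975; -0.3948 0.9975 3.0565]

innov = [3.4393]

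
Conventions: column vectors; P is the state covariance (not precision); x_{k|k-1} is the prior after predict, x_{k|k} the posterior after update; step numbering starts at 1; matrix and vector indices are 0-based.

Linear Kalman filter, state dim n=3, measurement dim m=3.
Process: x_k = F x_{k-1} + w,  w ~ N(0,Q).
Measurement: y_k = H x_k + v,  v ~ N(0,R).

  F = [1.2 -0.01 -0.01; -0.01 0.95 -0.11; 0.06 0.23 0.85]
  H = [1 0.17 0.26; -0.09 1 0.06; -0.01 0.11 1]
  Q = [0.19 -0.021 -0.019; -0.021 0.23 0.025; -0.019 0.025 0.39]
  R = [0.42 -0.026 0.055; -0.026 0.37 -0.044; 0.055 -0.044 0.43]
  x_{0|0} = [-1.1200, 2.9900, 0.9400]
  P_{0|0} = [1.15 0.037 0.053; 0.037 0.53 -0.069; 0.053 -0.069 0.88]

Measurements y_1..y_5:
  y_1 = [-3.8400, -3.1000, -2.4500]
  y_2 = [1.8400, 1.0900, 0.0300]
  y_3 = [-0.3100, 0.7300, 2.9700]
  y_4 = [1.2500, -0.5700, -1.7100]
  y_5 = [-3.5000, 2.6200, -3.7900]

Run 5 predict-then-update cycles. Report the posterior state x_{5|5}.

step 1: x^-=[-1.3833, 2.7483, 1.4195]  P^-=[1.8440 -0.0031 0.1201; -0.0031 0.7329 0.0051; 0.1201 0.0051 1.0374]  S=[2.4171 -0.0485 0.4404; -0.0485 1.1215 0.0948; 0.4404 0.0948 1.4752]  K=[0.8038 -0.0956 -0.1652; 0.0646 0.6571 -0.0034; 0.0353 -0.0066 0.6927]  nu=[-3.2930, -6.0580, -4.1856]  x^+=[-2.7595, -1.4311, -1.5558]  P^+=[0.3385 -0.0175 -0.0173; -0.0175 0.2433 -0.0538; -0.0173 -0.0538 0.3058]
step 2: x^-=[-3.2815, -1.1608, -1.8172]  P^-=[0.6783 -0.0443 -0.0197; -0.0443 0.4648 0.0066; -0.0197 0.0066 0.6018]  S=[1.1277 -0.0412 0.1903; -0.0412 0.8514 0.0532; 0.1903 0.0532 1.0394]  K=[0.6103 -0.0870 -0.1374; 0.0493 0.5523 0.0187; 0.0261 0.0177 0.5742]  nu=[5.7913, 2.0645, 1.9420]  x^+=[-0.1937, 0.3014, -0.5147]  P^+=[0.2585 -0.0177 -0.0172; -0.0177 0.2028 -0.0360; -0.0172 -0.0360 0.2513]
step 3: x^-=[-0.2303, 0.3449, -0.3798]  P^-=[0.5631 -0.0434 -0.0250; -0.0434 0.4239 0.0168; -0.0250 0.0168 0.5669]  S=[1.0074 -0.0349 0.1784; -0.0349 0.8106 0.0572; 0.1784 0.0572 1.0064]  K=[0.5654 -0.0844 -0.1306; 0.0467 0.5293 0.0251; 0.0263 0.0271 0.5592]  nu=[-0.0396, 0.3872, 3.3095]  x^+=[-0.7176, 0.6310, 1.4804]  P^+=[0.2399 -0.0176 -0.0170; -0.0176 0.1938 -0.0314; -0.0170 -0.0314 0.2440]
step 4: x^-=[-0.8822, 0.4438, 1.3604]  P^-=[0.5363 -0.0430 -0.0261; -0.0430 0.4148 0.0191; -0.0261 0.0191 0.5629]  S=[0.9799 -0.0331 0.1769; -0.0331 0.8014 0.0583; 0.1769 0.0583 1.0028]  K=[0.5534 -0.0836 -0.1288; 0.0461 0.5238 0.0264; 0.0264 0.0294 0.5573]  nu=[1.7030, -1.1748, -3.1281]  x^+=[0.5614, -0.1755, -0.3724]  P^+=[0.2349 -0.0175 -0.0170; -0.0175 0.1917 -0.0304; -0.0170 -0.0304 0.2430]
step 5: x^-=[0.6791, -0.1314, -0.3232]  P^-=[0.5291 -0.0428 -0.0264; -0.0428 0.4126 0.0195; -0.0264 0.0195 0.5624]  S=[0.9725 -0.0325 0.1765; -0.0325 0.7993 0.0585; 0.1765 0.0585 1.0024]  K=[0.5501 -0.0833 -0.1283; 0.0460 0.5225 0.0266; 0.0265 0.0299 0.5571]  nu=[-4.0727, 2.8319, -3.4455]  x^+=[-1.3548, 1.0692, -2.2658]  P^+=[0.2335 -0.0174 -0.0170; -0.0174 0.1912 -0.0302; -0.0170 -0.0302 0.2428]

x_post = [-1.3548, 1.0692, -2.2658]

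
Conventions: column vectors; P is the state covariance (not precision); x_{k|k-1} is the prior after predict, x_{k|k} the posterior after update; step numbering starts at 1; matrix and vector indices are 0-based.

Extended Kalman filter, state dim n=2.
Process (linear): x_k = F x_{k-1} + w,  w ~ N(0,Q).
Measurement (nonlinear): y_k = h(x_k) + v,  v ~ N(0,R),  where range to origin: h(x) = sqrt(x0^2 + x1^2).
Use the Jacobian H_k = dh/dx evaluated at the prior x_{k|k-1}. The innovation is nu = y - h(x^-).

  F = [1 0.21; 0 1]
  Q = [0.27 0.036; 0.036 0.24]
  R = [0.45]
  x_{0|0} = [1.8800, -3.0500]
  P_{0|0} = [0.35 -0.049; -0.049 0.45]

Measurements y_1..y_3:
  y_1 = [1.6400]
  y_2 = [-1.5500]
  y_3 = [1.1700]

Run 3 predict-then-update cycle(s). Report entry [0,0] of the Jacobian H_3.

H_jac[0,0] = 0.9866

step 1: x^-=[1.2395, -3.0500]  P^-=[0.6193 0.0815; 0.0815 0.6900]  H_jac=[0.3765 -0.9264]  S=[1.0731]  K=[0.1469; -0.5671]  nu=[-1.6522]  x^+=[0.9968, -2.1130]  P^+=[0.5961 0.1709; 0.1709 0.3449]
step 2: x^-=[0.5530, -2.1130]  P^-=[0.9531 0.2793; 0.2793 0.5849]  H_jac=[0.2532 -0.9674]  S=[0.9217]  K=[-0.0314; -0.5372]  nu=[-3.7342]  x^+=[0.6701, -0.1070]  P^+=[0.9522 0.2638; 0.2638 0.3189]
step 3: x^-=[0.6477, -0.1070]  P^-=[1.3470 0.3668; 0.3668 0.5589]  H_jac=[0.9866 -0.1630]  S=[1.6581]  K=[0.7655; 0.1633]  nu=[0.5135]  x^+=[1.0408, -0.0232]  P^+=[0.3755 0.1595; 0.1595 0.5147]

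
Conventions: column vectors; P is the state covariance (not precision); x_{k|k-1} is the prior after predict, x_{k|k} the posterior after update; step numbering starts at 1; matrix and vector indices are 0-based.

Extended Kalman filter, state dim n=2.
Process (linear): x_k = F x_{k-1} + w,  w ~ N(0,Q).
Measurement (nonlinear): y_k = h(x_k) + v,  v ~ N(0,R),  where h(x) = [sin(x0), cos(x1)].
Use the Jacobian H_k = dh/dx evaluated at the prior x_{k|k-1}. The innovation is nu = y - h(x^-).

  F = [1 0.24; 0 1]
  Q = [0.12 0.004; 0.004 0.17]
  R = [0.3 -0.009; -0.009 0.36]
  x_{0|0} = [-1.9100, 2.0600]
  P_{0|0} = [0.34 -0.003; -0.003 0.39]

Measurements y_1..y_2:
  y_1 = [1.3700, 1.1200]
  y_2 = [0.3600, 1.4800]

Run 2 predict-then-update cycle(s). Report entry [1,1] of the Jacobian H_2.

step 1: x^-=[-1.4156, 2.0600]  P^-=[0.4810 0.0946; 0.0946 0.5600]  H_jac=[0.1546 0.0000; 0.0000 -0.8827]  S=[0.3115 -0.0219; -0.0219 0.7963]  K=[0.2318 -0.0985; 0.0033 -0.6206]  nu=[2.3580, 1.5899]  x^+=[-1.0257, 1.0810]  P^+=[0.4556 0.0425; 0.0425 0.2532]
step 2: x^-=[-0.7662, 1.0810]  P^-=[0.6106 0.1073; 0.1073 0.4232]  H_jac=[0.7205 0.0000; 0.0000 -0.8824]  S=[0.6170 -0.0772; -0.0772 0.6895]  K=[0.7057 -0.0583; 0.0583 -0.5350]  nu=[1.0534, 1.0095]  x^+=[-0.0816, 0.6023]  P^+=[0.2946 0.0310; 0.0310 0.2189]

H_jac[1,1] = -0.8824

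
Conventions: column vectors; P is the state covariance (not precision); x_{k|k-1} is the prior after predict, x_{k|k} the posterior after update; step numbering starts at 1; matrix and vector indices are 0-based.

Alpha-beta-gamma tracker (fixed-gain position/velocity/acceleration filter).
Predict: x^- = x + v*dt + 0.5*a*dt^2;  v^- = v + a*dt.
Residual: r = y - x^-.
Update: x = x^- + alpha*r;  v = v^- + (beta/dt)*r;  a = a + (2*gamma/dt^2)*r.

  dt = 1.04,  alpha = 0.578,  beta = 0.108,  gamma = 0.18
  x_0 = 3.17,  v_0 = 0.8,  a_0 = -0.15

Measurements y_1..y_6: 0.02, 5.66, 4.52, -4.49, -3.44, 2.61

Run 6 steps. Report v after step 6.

step 1: x_pred=3.9209  r=-3.9009  x^+=1.6662  v^+=0.2389  a^+=-1.4484
step 2: x_pred=1.1314  r=4.5286  x^+=3.7489  v^+=-0.7971  a^+=0.0589
step 3: x_pred=2.9518  r=1.5682  x^+=3.8582  v^+=-0.5730  a^+=0.5809
step 4: x_pred=3.5765  r=-8.0665  x^+=-1.0859  v^+=-0.8065  a^+=-2.1039
step 5: x_pred=-3.0625  r=-0.3775  x^+=-3.2807  v^+=-3.0338  a^+=-2.2296
step 6: x_pred=-7.6416  r=10.2516  x^+=-1.7162  v^+=-4.2880  a^+=1.1826

v_post = -4.2880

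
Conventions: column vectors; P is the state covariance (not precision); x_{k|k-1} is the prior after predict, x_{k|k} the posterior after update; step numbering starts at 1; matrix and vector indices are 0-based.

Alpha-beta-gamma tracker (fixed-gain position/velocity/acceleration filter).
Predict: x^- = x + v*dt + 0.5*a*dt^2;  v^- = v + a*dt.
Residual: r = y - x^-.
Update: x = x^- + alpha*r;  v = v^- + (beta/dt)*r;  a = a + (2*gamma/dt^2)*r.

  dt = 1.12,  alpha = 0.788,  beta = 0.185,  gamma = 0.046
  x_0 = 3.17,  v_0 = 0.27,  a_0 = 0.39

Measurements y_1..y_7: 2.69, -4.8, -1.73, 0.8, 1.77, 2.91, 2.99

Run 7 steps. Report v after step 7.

v_post = 0.9799

step 1: x_pred=3.7170  r=-1.0270  x^+=2.9077  v^+=0.5372  a^+=0.3147
step 2: x_pred=3.7067  r=-8.5067  x^+=-2.9966  v^+=-0.5155  a^+=-0.3092
step 3: x_pred=-3.7679  r=2.0379  x^+=-2.1620  v^+=-0.5252  a^+=-0.1598
step 4: x_pred=-2.8505  r=3.6505  x^+=0.0261  v^+=-0.1012  a^+=0.1080
step 5: x_pred=-0.0195  r=1.7895  x^+=1.3906  v^+=0.3153  a^+=0.2392
step 6: x_pred=1.8939  r=1.0161  x^+=2.6946  v^+=0.7511  a^+=0.3137
step 7: x_pred=3.7326  r=-0.7426  x^+=3.1474  v^+=0.9799  a^+=0.2593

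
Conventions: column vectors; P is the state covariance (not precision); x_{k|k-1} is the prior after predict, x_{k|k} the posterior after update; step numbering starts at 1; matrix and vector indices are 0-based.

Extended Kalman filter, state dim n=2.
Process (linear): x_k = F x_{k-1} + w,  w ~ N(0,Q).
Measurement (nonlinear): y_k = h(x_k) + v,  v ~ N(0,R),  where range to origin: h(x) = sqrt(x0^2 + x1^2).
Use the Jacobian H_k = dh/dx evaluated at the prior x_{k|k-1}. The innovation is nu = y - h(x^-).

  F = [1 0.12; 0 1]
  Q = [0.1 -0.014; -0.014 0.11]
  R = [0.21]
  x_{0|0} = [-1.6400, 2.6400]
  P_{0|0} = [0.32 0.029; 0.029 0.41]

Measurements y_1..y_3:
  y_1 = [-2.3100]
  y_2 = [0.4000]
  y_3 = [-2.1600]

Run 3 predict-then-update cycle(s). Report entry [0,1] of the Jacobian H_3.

step 1: x^-=[-1.3232, 2.6400]  P^-=[0.4329 0.0642; 0.0642 0.5200]  H_jac=[-0.4481 0.8940]  S=[0.6611]  K=[-0.2066; 0.6597]  nu=[-5.2630]  x^+=[-0.2360, -0.8320]  P^+=[0.4047 0.1543; 0.1543 0.2323]
step 2: x^-=[-0.3358, -0.8320]  P^-=[0.5450 0.1682; 0.1682 0.3423]  H_jac=[-0.3743 -0.9273]  S=[0.6974]  K=[-0.5161; -0.5454]  nu=[-0.4973]  x^+=[-0.0792, -0.5609]  P^+=[0.3593 -0.0281; -0.0281 0.1349]
step 3: x^-=[-0.1465, -0.5609]  P^-=[0.4545 -0.0259; -0.0259 0.2449]  H_jac=[-0.2527 -0.9675]  S=[0.4556]  K=[-0.1970; -0.5057]  nu=[-2.7397]  x^+=[0.3932, 0.8245]  P^+=[0.4368 -0.0713; -0.0713 0.1284]

H_jac[0,1] = -0.9675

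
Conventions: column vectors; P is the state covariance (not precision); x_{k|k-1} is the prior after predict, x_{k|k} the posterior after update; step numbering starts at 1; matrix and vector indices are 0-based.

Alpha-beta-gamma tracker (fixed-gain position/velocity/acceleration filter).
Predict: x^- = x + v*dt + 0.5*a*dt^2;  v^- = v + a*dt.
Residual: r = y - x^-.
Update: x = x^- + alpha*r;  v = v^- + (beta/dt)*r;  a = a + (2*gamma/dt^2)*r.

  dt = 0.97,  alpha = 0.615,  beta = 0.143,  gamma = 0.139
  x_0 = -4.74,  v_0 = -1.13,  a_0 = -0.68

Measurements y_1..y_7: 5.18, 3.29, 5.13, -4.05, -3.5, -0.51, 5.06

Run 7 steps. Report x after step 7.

step 1: x_pred=-6.1560  r=11.3360  x^+=0.8156  v^+=-0.1184  a^+=2.6694
step 2: x_pred=1.9566  r=1.3334  x^+=2.7766  v^+=2.6674  a^+=3.0633
step 3: x_pred=6.8052  r=-1.6752  x^+=5.7749  v^+=5.3919  a^+=2.5684
step 4: x_pred=12.2134  r=-16.2634  x^+=2.2114  v^+=5.4856  a^+=-2.2368
step 5: x_pred=6.4802  r=-9.9802  x^+=0.3424  v^+=1.8446  a^+=-5.1856
step 6: x_pred=-0.3079  r=-0.2021  x^+=-0.4322  v^+=-3.2152  a^+=-5.2453
step 7: x_pred=-6.0186  r=11.0786  x^+=0.7947  v^+=-6.6699  a^+=-1.9720

x_post = 0.7947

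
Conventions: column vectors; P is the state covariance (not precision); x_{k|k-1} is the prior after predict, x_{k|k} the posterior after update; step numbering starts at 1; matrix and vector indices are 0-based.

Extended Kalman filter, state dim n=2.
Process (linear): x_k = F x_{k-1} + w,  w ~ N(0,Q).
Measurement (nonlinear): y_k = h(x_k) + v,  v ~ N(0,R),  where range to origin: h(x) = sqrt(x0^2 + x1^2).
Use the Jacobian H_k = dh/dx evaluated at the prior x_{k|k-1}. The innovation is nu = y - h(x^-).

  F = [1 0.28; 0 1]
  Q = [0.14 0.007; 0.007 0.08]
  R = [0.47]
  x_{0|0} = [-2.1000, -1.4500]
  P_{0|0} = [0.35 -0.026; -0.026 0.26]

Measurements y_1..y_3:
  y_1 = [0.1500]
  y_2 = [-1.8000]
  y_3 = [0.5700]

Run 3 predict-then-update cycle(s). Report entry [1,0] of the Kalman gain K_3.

step 1: x^-=[-2.5060, -1.4500]  P^-=[0.4958 0.0538; 0.0538 0.3400]  H_jac=[-0.8656 -0.5008]  S=[0.9734]  K=[-0.4686; -0.2228]  nu=[-2.7453]  x^+=[-1.2196, -0.8384]  P^+=[0.2821 -0.0478; -0.0478 0.2917]
step 2: x^-=[-1.4544, -0.8384]  P^-=[0.4182 0.0409; 0.0409 0.3717]  H_jac=[-0.8664 -0.4994]  S=[0.9120]  K=[-0.4197; -0.2424]  nu=[-3.4788]  x^+=[0.0055, 0.0047]  P^+=[0.2576 -0.0519; -0.0519 0.3181]
step 3: x^-=[0.0068, 0.0047]  P^-=[0.3935 0.0442; 0.0442 0.3981]  H_jac=[0.8217 0.5700]  S=[0.9064]  K=[0.3845; 0.2904]  nu=[0.5617]  x^+=[0.2228, 0.1679]  P^+=[0.2595 -0.0570; -0.0570 0.3217]

K[1,0] = 0.2904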